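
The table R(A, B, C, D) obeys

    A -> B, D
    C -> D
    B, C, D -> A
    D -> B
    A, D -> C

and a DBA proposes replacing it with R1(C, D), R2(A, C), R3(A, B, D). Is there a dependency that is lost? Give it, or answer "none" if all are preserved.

none

A → B, D lies within R3.
C → D lies within R1.
B, C, D → A: restricted closure across fragments reaches A.
D → B lies within R3.
A, D → C: restricted closure across fragments reaches C.
Every dependency is enforceable on the fragments, so the decomposition is dependency-preserving.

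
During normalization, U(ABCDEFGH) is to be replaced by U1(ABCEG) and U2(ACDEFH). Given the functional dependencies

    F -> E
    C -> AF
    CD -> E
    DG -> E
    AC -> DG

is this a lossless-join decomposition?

Common attributes: U1 ∩ U2 = {ACE}.
Closure of {ACE}: C → AF applies, adding F; AC → DG applies, adding DG. So (ACE)⁺ = {ACDEFG}.
The closure contains neither all of U1 = {ABCEG} nor all of U2 = {ACDEFH}, so the common attributes are not a superkey of either fragment. The join is lossy.

No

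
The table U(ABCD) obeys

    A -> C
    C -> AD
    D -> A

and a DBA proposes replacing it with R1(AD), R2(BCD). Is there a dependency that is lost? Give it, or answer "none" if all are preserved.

none

A → C: restricted closure across fragments reaches C.
C → AD: restricted closure across fragments reaches AD.
D → A lies within R1.
Every dependency is enforceable on the fragments, so the decomposition is dependency-preserving.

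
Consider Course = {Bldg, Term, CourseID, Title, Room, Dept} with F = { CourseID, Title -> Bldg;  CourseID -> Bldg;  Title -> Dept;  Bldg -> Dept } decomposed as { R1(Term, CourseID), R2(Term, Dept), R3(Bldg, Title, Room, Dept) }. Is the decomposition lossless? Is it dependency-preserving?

lossy and not dependency-preserving

Lossless test (chase): applying each FD to every pair of rows produces no changes in the tableau, so no row becomes fully distinguished — the join is lossy.
Dependency preservation: the restricted closure of {CourseID, Title} across the fragments never reaches {Bldg}, so CourseID, Title → Bldg cannot be enforced without a join — not preserved.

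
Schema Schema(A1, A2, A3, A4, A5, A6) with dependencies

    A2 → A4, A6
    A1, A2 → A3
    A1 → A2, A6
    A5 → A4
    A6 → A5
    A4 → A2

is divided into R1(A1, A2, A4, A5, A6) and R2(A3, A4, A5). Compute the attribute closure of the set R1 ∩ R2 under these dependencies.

A2, A4, A5, A6

R1 ∩ R2 = {A4, A5}.
A4 → A2 applies, adding A2
A2 → A4, A6 applies, adding A6
Closure: {A2, A4, A5, A6}.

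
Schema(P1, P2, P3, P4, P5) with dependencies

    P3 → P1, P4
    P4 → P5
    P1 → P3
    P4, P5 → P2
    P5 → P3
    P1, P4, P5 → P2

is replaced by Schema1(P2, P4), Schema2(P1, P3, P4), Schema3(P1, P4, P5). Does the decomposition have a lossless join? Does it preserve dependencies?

Lossless test (chase): Rows 1 and 2 agree on P4; apply P4→P5 and equate their P5 entries. Rows 1 and 3 agree on P4; apply P4→P5 and equate their P5 entries. Rows 2 and 3 agree on P1; apply P1→P3 and equate their P3 entries. Rows 1 and 2 agree on P4, P5; apply P4, P5→P2 and equate their P2 entries. Rows 1 and 3 agree on P4, P5; apply P4, P5→P2 and equate their P2 entries. Rows 1 and 2 agree on P5; apply P5→P3 and equate their P3 entries. Rows 1 and 2 agree on P3; apply P3→P1, P4 and equate their P1, P4 entries. Row 1 is now all distinguished symbols — the join is lossless.
Dependency preservation: P4, P5 → P2; P5 → P3; P1, P4, P5 → P2 are not contained in any single fragment, but the restricted closure of each left-hand side across the fragments still reaches the right-hand side; the remaining FDs each lie inside some fragment. All dependencies are preserved.

lossless and dependency-preserving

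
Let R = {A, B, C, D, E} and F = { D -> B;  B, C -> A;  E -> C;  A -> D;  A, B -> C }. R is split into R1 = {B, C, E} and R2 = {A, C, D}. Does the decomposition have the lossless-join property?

No

Common attributes: R1 ∩ R2 = {C}.
No dependency enlarges {C}, so (C)⁺ = {C}.
The closure contains neither all of R1 = {B, C, E} nor all of R2 = {A, C, D}, so the common attributes are not a superkey of either fragment. The join is lossy.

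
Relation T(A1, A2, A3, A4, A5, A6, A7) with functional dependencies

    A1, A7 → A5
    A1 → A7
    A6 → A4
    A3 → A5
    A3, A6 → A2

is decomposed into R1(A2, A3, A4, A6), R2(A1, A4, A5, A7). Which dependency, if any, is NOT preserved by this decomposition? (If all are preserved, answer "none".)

Check A3 → A5: no single fragment contains all of {A3, A5}, and the restricted closure of {A3} across the fragments never reaches {A5}.
A1, A7 → A5 is preserved.
A1 → A7 is preserved.
A6 → A4 is preserved.
A3, A6 → A2 is preserved.

A3 → A5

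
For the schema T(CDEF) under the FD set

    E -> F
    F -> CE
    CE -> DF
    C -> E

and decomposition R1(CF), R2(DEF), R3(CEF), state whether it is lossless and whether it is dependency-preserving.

lossless and dependency-preserving

Lossless test (chase): Rows 1 and 2 agree on F; apply F→CE and equate their CE entries. Rows 1 and 2 agree on CE; apply CE→DF and equate their DF entries. Rows 1 and 3 agree on CE; apply CE→DF and equate their DF entries. Row 1 is now all distinguished symbols — the join is lossless.
Dependency preservation: CE → DF is not contained in any single fragment, but the restricted closure of its left-hand side across the fragments still reaches the right-hand side; the remaining FDs each lie inside some fragment. All dependencies are preserved.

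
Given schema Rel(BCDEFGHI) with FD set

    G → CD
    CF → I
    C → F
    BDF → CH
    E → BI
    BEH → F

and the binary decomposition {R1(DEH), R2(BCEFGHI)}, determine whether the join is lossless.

No

Common attributes: R1 ∩ R2 = {EH}.
Closure of {EH}: E → BI applies, adding BI; BEH → F applies, adding F. So (EH)⁺ = {BEFHI}.
The closure contains neither all of R1 = {DEH} nor all of R2 = {BCEFGHI}, so the common attributes are not a superkey of either fragment. The join is lossy.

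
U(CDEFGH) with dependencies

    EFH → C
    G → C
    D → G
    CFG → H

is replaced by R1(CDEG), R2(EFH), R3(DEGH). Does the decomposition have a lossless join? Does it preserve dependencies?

lossy and not dependency-preserving

Lossless test (chase): Rows 1 and 3 agree on G; apply G→C and equate their C entries. No row becomes fully distinguished — the join is lossy.
Dependency preservation: the restricted closure of {EFH} across the fragments never reaches {C}, so EFH → C cannot be enforced without a join — not preserved.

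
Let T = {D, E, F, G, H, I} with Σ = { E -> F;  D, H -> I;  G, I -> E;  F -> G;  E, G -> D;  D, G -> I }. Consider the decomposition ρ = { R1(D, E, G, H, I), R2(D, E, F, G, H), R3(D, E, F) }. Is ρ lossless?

Chase test. Columns are D, E, F, G, H, I; row i has aⱼ where attribute j ∈ Ri, else bᵢⱼ.
Initial tableau (one row per fragment):
  row 1: a1 a2 b13 a4 a5 a6
  row 2: a1 a2 a3 a4 a5 b26
  row 3: a1 a2 a3 b34 b35 b36
Rows 1 and 2 agree on E; apply E→F and equate their F entries.
Rows 1 and 2 agree on D, H; apply D, H→I and equate their I entries.
Rows 1 and 3 agree on F; apply F→G and equate their G entries.
Rows 1 and 3 agree on D, G; apply D, G→I and equate their I entries.
Row 1 is now all distinguished symbols — the join is lossless.

Yes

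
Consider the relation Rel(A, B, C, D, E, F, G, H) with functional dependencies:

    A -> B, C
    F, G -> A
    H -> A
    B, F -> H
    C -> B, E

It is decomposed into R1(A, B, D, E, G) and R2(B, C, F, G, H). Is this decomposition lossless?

No

Common attributes: R1 ∩ R2 = {B, G}.
No dependency enlarges {B, G}, so (B, G)⁺ = {B, G}.
The closure contains neither all of R1 = {A, B, D, E, G} nor all of R2 = {B, C, F, G, H}, so the common attributes are not a superkey of either fragment. The join is lossy.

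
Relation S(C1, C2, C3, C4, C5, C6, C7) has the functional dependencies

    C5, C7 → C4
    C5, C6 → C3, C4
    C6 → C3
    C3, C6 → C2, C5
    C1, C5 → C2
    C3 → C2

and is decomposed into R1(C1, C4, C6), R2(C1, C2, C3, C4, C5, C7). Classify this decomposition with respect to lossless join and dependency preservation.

Lossless test: (C1, C4)⁺ = {C1, C4}, which is a superkey of neither fragment — lossy.
Dependency preservation: the restricted closure of {C5, C6} across the fragments never reaches {C3, C4}, so C5, C6 → C3, C4 cannot be enforced without a join — not preserved.

lossy and not dependency-preserving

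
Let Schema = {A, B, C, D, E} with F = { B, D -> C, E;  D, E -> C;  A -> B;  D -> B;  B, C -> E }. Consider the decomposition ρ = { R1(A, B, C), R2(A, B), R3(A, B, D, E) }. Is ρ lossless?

No

Chase test. Columns are A, B, C, D, E; row i has aⱼ where attribute j ∈ Ri, else bᵢⱼ.
Initial tableau (one row per fragment):
  row 1: a1 a2 a3 b14 b15
  row 2: a1 a2 b23 b24 b25
  row 3: a1 a2 b33 a4 a5
No row becomes fully distinguished — the join is lossy.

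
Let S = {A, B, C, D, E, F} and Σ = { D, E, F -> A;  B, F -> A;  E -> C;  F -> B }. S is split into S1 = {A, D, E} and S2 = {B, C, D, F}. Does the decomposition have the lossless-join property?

No

Common attributes: S1 ∩ S2 = {D}.
No dependency enlarges {D}, so (D)⁺ = {D}.
The closure contains neither all of S1 = {A, D, E} nor all of S2 = {B, C, D, F}, so the common attributes are not a superkey of either fragment. The join is lossy.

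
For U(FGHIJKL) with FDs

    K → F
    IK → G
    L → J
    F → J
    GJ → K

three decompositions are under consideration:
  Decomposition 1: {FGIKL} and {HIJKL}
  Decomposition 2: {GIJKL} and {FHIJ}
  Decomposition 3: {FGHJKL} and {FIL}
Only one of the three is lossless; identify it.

Decomposition 1: common = {IKL}, closure = {FGIJKL} → lossless.
Decomposition 2: common = {IJ}, closure = {IJ} → lossy.
Decomposition 3: common = {FL}, closure = {FJL} → lossy.

Decomposition 1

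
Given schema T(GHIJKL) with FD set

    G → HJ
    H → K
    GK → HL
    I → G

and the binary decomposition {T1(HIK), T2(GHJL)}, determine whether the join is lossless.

No

Common attributes: T1 ∩ T2 = {H}.
Closure of {H}: H → K applies, adding K. So (H)⁺ = {HK}.
The closure contains neither all of T1 = {HIK} nor all of T2 = {GHJL}, so the common attributes are not a superkey of either fragment. The join is lossy.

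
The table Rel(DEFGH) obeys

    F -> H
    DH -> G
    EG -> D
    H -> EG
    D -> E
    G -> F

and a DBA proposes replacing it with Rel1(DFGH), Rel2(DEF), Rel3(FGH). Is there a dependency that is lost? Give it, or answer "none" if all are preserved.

F → H lies within Rel1.
DH → G lies within Rel1.
EG → D: restricted closure across fragments reaches D.
H → EG: restricted closure across fragments reaches EG.
D → E lies within Rel2.
G → F lies within Rel1.
Every dependency is enforceable on the fragments, so the decomposition is dependency-preserving.

none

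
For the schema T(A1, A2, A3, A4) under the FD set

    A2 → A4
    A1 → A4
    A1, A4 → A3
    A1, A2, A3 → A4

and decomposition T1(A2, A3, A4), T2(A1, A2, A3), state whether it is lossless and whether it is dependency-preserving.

lossless but not dependency-preserving

Lossless test: (A2, A3)⁺ = {A2, A3, A4}, which contains all of one fragment — lossless.
Dependency preservation: the restricted closure of {A1} across the fragments never reaches {A4}, so A1 → A4 cannot be enforced without a join — not preserved.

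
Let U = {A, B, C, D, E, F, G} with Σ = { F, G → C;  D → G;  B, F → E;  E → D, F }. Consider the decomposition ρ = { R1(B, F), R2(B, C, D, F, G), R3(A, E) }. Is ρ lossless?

No

Chase test. Columns are A, B, C, D, E, F, G; row i has aⱼ where attribute j ∈ Ri, else bᵢⱼ.
Initial tableau (one row per fragment):
  row 1: b11 a2 b13 b14 b15 a6 b17
  row 2: b21 a2 a3 a4 b25 a6 a7
  row 3: a1 b32 b33 b34 a5 b36 b37
Rows 1 and 2 agree on B, F; apply B, F→E and equate their E entries.
Rows 1 and 2 agree on E; apply E→D, F and equate their D, F entries.
Rows 1 and 2 agree on D; apply D→G and equate their G entries.
Rows 1 and 2 agree on F, G; apply F, G→C and equate their C entries.
No row becomes fully distinguished — the join is lossy.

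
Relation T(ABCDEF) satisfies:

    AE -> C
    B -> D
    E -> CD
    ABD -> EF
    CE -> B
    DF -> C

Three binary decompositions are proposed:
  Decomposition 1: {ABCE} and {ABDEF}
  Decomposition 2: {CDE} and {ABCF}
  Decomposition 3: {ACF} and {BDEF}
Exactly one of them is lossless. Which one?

Decomposition 1

Decomposition 1: common = {ABE}, closure = {ABCDEF} → lossless.
Decomposition 2: common = {C}, closure = {C} → lossy.
Decomposition 3: common = {F}, closure = {F} → lossy.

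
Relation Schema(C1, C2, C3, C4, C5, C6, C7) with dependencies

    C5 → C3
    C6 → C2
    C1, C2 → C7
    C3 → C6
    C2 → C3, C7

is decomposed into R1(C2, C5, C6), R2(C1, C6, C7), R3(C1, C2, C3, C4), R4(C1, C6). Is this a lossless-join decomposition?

No

Chase test. Columns are C1, C2, C3, C4, C5, C6, C7; row i has aⱼ where attribute j ∈ Ri, else bᵢⱼ.
Initial tableau (one row per fragment):
  row 1: b11 a2 b13 b14 a5 a6 b17
  row 2: a1 b22 b23 b24 b25 a6 a7
  row 3: a1 a2 a3 a4 b35 b36 b37
  row 4: a1 b42 b43 b44 b45 a6 b47
Rows 1 and 2 agree on C6; apply C6→C2 and equate their C2 entries.
Rows 1 and 4 agree on C6; apply C6→C2 and equate their C2 entries.
Rows 2 and 3 agree on C1, C2; apply C1, C2→C7 and equate their C7 entries.
Rows 2 and 4 agree on C1, C2; apply C1, C2→C7 and equate their C7 entries.
Rows 1 and 2 agree on C2; apply C2→C3, C7 and equate their C3, C7 entries.
Rows 1 and 3 agree on C2; apply C2→C3, C7 and equate their C3, C7 entries.
Rows 1 and 4 agree on C2; apply C2→C3, C7 and equate their C3, C7 entries.
Rows 1 and 3 agree on C3; apply C3→C6 and equate their C6 entries.
No row becomes fully distinguished — the join is lossy.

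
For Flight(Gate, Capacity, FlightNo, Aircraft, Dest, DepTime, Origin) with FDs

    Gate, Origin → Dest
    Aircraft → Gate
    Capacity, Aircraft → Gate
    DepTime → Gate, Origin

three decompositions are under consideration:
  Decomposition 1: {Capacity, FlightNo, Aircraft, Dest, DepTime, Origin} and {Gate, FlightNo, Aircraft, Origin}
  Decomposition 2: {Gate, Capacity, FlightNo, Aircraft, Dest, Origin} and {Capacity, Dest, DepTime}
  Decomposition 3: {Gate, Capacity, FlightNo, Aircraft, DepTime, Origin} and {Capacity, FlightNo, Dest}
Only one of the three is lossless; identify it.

Decomposition 1: common = {FlightNo, Aircraft, Origin}, closure = {Gate, FlightNo, Aircraft, Dest, Origin} → lossless.
Decomposition 2: common = {Capacity, Dest}, closure = {Capacity, Dest} → lossy.
Decomposition 3: common = {Capacity, FlightNo}, closure = {Capacity, FlightNo} → lossy.

Decomposition 1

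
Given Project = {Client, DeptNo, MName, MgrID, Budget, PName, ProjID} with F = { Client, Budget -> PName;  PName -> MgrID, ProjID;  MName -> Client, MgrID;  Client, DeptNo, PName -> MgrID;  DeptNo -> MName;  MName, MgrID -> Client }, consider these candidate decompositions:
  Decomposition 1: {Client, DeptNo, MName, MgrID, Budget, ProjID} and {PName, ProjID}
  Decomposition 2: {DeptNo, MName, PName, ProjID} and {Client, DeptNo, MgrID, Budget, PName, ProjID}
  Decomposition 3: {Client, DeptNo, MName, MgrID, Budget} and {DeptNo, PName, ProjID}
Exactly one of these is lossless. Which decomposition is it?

Decomposition 1: common = {ProjID}, closure = {ProjID} → lossy.
Decomposition 2: common = {DeptNo, PName, ProjID}, closure = {Client, DeptNo, MName, MgrID, PName, ProjID} → lossless.
Decomposition 3: common = {DeptNo}, closure = {Client, DeptNo, MName, MgrID} → lossy.

Decomposition 2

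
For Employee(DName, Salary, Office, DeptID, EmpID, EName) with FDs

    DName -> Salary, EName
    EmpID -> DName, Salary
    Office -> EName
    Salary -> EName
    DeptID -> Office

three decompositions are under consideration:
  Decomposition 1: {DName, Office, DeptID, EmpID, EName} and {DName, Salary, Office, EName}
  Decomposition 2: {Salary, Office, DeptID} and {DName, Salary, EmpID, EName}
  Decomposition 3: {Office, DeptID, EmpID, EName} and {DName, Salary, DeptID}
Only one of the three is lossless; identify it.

Decomposition 1

Decomposition 1: common = {DName, Office, EName}, closure = {DName, Salary, Office, EName} → lossless.
Decomposition 2: common = {Salary}, closure = {Salary, EName} → lossy.
Decomposition 3: common = {DeptID}, closure = {Office, DeptID, EName} → lossy.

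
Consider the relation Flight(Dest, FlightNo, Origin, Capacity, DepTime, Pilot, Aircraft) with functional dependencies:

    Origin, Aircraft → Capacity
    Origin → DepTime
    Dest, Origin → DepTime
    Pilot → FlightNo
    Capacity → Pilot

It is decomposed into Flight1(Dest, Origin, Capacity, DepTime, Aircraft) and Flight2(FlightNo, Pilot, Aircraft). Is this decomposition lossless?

Common attributes: Flight1 ∩ Flight2 = {Aircraft}.
No dependency enlarges {Aircraft}, so (Aircraft)⁺ = {Aircraft}.
The closure contains neither all of Flight1 = {Dest, Origin, Capacity, DepTime, Aircraft} nor all of Flight2 = {FlightNo, Pilot, Aircraft}, so the common attributes are not a superkey of either fragment. The join is lossy.

No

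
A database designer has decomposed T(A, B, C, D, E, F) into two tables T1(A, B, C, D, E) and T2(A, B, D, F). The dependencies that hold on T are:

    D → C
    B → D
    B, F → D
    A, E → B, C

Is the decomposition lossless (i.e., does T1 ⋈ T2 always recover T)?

No

Common attributes: T1 ∩ T2 = {A, B, D}.
Closure of {A, B, D}: D → C applies, adding C. So (A, B, D)⁺ = {A, B, C, D}.
The closure contains neither all of T1 = {A, B, C, D, E} nor all of T2 = {A, B, D, F}, so the common attributes are not a superkey of either fragment. The join is lossy.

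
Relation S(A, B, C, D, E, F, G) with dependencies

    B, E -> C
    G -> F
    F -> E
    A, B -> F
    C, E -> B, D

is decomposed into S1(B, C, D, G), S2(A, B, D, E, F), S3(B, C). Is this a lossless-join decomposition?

Chase test. Columns are A, B, C, D, E, F, G; row i has aⱼ where attribute j ∈ Si, else bᵢⱼ.
Initial tableau (one row per fragment):
  row 1: b11 a2 a3 a4 b15 b16 a7
  row 2: a1 a2 b23 a4 a5 a6 b27
  row 3: b31 a2 a3 b34 b35 b36 b37
No row becomes fully distinguished — the join is lossy.

No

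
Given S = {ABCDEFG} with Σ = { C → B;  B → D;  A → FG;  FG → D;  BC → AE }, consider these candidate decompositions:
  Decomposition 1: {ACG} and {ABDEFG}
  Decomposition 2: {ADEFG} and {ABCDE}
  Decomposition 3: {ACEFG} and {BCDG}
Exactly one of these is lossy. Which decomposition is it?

Decomposition 1: common = {AG}, closure = {ADFG} → lossy.
Decomposition 2: common = {ADE}, closure = {ADEFG} → lossless.
Decomposition 3: common = {CG}, closure = {ABCDEFG} → lossless.

Decomposition 1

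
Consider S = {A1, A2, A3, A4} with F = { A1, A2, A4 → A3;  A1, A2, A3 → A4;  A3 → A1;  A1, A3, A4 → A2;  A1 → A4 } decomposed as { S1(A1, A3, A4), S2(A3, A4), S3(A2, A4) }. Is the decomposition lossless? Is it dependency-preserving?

Lossless test (chase): Rows 1 and 2 agree on A3; apply A3→A1 and equate their A1 entries. Rows 1 and 2 agree on A1, A3, A4; apply A1, A3, A4→A2 and equate their A2 entries. No row becomes fully distinguished — the join is lossy.
Dependency preservation: the restricted closure of {A1, A2, A4} across the fragments never reaches {A3}, so A1, A2, A4 → A3 cannot be enforced without a join — not preserved.

lossy and not dependency-preserving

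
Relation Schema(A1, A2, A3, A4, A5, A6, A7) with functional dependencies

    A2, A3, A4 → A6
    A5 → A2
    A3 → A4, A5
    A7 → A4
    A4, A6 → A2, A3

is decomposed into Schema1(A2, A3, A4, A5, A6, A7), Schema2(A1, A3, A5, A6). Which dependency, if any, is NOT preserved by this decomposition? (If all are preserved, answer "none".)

none

A2, A3, A4 → A6 lies within Schema1.
A5 → A2 lies within Schema1.
A3 → A4, A5 lies within Schema1.
A7 → A4 lies within Schema1.
A4, A6 → A2, A3 lies within Schema1.
Every dependency is enforceable on the fragments, so the decomposition is dependency-preserving.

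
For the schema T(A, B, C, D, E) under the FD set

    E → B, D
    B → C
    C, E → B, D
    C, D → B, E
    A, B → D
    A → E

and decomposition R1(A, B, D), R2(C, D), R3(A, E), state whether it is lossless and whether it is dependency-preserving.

lossy and not dependency-preserving

Lossless test (chase): Rows 1 and 3 agree on A; apply A→E and equate their E entries. Rows 1 and 3 agree on E; apply E→B, D and equate their B, D entries. Rows 1 and 3 agree on B; apply B→C and equate their C entries. No row becomes fully distinguished — the join is lossy.
Dependency preservation: the restricted closure of {E} across the fragments never reaches {B, D}, so E → B, D cannot be enforced without a join — not preserved.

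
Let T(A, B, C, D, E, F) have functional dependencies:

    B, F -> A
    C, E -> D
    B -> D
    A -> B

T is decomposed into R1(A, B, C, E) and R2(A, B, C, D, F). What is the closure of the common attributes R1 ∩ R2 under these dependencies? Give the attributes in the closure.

A, B, C, D

R1 ∩ R2 = {A, B, C}.
B → D applies, adding D
Closure: {A, B, C, D}.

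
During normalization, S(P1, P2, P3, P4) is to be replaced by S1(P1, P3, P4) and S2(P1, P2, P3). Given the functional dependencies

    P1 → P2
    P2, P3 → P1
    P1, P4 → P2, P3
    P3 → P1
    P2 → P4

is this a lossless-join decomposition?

Common attributes: S1 ∩ S2 = {P1, P3}.
Closure of {P1, P3}: P1 → P2 applies, adding P2; P2 → P4 applies, adding P4. So (P1, P3)⁺ = {P1, P2, P3, P4}.
This closure contains every attribute of S1, so S1 ∩ S2 → S1. The join is lossless.

Yes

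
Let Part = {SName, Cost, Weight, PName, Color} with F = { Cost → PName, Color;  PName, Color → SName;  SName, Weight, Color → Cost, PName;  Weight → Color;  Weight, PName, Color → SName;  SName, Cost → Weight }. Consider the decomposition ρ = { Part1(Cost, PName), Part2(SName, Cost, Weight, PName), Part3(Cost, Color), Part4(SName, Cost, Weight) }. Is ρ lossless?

Yes

Chase test. Columns are SName, Cost, Weight, PName, Color; row i has aⱼ where attribute j ∈ Parti, else bᵢⱼ.
Initial tableau (one row per fragment):
  row 1: b11 a2 b13 a4 b15
  row 2: a1 a2 a3 a4 b25
  row 3: b31 a2 b33 b34 a5
  row 4: a1 a2 a3 b44 b45
Rows 1 and 2 agree on Cost; apply Cost→PName, Color and equate their PName, Color entries.
Rows 1 and 3 agree on Cost; apply Cost→PName, Color and equate their PName, Color entries.
Rows 1 and 4 agree on Cost; apply Cost→PName, Color and equate their PName, Color entries.
Rows 1 and 2 agree on PName, Color; apply PName, Color→SName and equate their SName entries.
Rows 1 and 3 agree on PName, Color; apply PName, Color→SName and equate their SName entries.
Rows 1 and 2 agree on SName, Cost; apply SName, Cost→Weight and equate their Weight entries.
Rows 1 and 3 agree on SName, Cost; apply SName, Cost→Weight and equate their Weight entries.
Row 1 is now all distinguished symbols — the join is lossless.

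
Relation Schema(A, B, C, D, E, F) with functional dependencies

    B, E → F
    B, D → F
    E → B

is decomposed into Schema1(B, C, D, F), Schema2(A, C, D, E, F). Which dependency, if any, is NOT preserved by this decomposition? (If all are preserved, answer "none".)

E → B

Check E → B: no single fragment contains all of {B, E}, and the restricted closure of {E} across the fragments never reaches {B}.
B, E → F is preserved.
B, D → F is preserved.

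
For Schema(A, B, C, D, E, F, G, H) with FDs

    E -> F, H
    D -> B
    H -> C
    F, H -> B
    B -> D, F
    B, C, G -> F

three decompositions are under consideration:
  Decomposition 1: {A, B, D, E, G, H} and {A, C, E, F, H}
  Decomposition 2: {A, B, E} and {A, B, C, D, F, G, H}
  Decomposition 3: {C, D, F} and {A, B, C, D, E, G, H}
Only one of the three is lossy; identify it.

Decomposition 1: common = {A, E, H}, closure = {A, B, C, D, E, F, H} → lossless.
Decomposition 2: common = {A, B}, closure = {A, B, D, F} → lossy.
Decomposition 3: common = {C, D}, closure = {B, C, D, F} → lossless.

Decomposition 2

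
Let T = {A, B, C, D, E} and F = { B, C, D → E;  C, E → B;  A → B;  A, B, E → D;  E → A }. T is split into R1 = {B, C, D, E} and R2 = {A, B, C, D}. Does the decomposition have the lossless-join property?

Common attributes: R1 ∩ R2 = {B, C, D}.
Closure of {B, C, D}: B, C, D → E applies, adding E; E → A applies, adding A. So (B, C, D)⁺ = {A, B, C, D, E}.
This closure contains every attribute of R1, so R1 ∩ R2 → R1. The join is lossless.

Yes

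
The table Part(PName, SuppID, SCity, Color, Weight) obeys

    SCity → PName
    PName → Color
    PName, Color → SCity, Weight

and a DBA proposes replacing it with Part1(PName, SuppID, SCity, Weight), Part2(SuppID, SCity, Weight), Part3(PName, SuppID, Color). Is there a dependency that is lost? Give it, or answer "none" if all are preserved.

SCity → PName lies within Part1.
PName → Color lies within Part3.
PName, Color → SCity, Weight: restricted closure across fragments reaches SCity, Weight.
Every dependency is enforceable on the fragments, so the decomposition is dependency-preserving.

none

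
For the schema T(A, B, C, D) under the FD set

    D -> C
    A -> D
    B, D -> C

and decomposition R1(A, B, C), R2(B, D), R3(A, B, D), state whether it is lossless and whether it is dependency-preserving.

lossless but not dependency-preserving

Lossless test (chase): Rows 2 and 3 agree on D; apply D→C and equate their C entries. Rows 1 and 3 agree on A; apply A→D and equate their D entries. Rows 1 and 2 agree on B, D; apply B, D→C and equate their C entries. Row 1 is now all distinguished symbols — the join is lossless.
Dependency preservation: the restricted closure of {D} across the fragments never reaches {C}, so D → C cannot be enforced without a join — not preserved.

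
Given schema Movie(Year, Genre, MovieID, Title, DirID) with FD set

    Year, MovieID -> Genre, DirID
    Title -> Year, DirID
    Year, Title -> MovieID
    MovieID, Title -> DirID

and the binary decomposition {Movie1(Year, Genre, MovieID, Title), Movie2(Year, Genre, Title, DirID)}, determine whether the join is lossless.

Yes

Common attributes: Movie1 ∩ Movie2 = {Year, Genre, Title}.
Closure of {Year, Genre, Title}: Title → Year, DirID applies, adding DirID; Year, Title → MovieID applies, adding MovieID. So (Year, Genre, Title)⁺ = {Year, Genre, MovieID, Title, DirID}.
This closure contains every attribute of Movie1, so Movie1 ∩ Movie2 → Movie1. The join is lossless.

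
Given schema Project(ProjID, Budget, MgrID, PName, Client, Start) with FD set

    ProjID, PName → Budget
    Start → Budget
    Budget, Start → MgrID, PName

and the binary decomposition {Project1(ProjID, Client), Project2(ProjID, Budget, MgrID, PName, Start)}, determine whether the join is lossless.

No

Common attributes: Project1 ∩ Project2 = {ProjID}.
No dependency enlarges {ProjID}, so (ProjID)⁺ = {ProjID}.
The closure contains neither all of Project1 = {ProjID, Client} nor all of Project2 = {ProjID, Budget, MgrID, PName, Start}, so the common attributes are not a superkey of either fragment. The join is lossy.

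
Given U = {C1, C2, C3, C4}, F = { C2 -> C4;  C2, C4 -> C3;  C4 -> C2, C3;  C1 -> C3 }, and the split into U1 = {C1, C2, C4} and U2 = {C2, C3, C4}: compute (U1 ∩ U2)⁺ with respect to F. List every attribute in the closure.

U1 ∩ U2 = {C2, C4}.
C2, C4 → C3 applies, adding C3
Closure: {C2, C3, C4}.

C2, C3, C4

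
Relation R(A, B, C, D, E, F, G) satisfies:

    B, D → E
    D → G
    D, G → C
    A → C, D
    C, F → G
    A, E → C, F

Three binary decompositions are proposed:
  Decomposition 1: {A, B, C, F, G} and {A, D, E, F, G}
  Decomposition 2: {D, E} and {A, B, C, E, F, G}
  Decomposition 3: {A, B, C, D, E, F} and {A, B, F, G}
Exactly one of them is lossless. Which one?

Decomposition 3

Decomposition 1: common = {A, F, G}, closure = {A, C, D, F, G} → lossy.
Decomposition 2: common = {E}, closure = {E} → lossy.
Decomposition 3: common = {A, B, F}, closure = {A, B, C, D, E, F, G} → lossless.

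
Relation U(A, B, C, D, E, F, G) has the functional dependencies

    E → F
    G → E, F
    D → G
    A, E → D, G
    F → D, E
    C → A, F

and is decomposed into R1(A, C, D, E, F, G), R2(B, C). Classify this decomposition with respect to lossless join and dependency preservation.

Lossless test: (C)⁺ = {A, C, D, E, F, G}, which contains all of one fragment — lossless.
Dependency preservation: every FD's attributes lie within a single fragment, so each can be enforced locally — preserved.

lossless and dependency-preserving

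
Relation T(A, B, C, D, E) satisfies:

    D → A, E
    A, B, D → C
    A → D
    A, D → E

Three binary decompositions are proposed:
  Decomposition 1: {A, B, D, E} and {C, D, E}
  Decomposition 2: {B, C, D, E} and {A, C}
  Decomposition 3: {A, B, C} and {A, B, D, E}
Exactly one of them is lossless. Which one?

Decomposition 1: common = {D, E}, closure = {A, D, E} → lossy.
Decomposition 2: common = {C}, closure = {C} → lossy.
Decomposition 3: common = {A, B}, closure = {A, B, C, D, E} → lossless.

Decomposition 3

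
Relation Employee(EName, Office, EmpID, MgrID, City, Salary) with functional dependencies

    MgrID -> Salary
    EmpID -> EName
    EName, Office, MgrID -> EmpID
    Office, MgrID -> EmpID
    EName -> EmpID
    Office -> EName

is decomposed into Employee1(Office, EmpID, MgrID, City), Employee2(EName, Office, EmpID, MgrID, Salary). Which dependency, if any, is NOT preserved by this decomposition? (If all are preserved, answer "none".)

MgrID → Salary lies within Employee2.
EmpID → EName lies within Employee2.
EName, Office, MgrID → EmpID lies within Employee2.
Office, MgrID → EmpID lies within Employee1.
EName → EmpID lies within Employee2.
Office → EName lies within Employee2.
Every dependency is enforceable on the fragments, so the decomposition is dependency-preserving.

none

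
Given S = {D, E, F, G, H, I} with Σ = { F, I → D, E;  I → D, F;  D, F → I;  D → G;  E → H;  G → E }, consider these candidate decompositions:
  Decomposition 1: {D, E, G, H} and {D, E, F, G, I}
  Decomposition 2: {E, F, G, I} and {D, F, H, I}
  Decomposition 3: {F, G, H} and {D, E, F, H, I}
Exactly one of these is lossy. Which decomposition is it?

Decomposition 1: common = {D, E, G}, closure = {D, E, G, H} → lossless.
Decomposition 2: common = {F, I}, closure = {D, E, F, G, H, I} → lossless.
Decomposition 3: common = {F, H}, closure = {F, H} → lossy.

Decomposition 3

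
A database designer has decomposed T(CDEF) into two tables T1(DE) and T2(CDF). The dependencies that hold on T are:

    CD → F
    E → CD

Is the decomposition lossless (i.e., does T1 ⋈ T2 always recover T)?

No

Common attributes: T1 ∩ T2 = {D}.
No dependency enlarges {D}, so (D)⁺ = {D}.
The closure contains neither all of T1 = {DE} nor all of T2 = {CDF}, so the common attributes are not a superkey of either fragment. The join is lossy.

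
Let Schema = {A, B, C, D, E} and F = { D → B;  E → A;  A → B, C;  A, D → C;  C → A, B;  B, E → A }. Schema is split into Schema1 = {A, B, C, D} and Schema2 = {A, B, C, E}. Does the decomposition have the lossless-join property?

Common attributes: Schema1 ∩ Schema2 = {A, B, C}.
No dependency enlarges {A, B, C}, so (A, B, C)⁺ = {A, B, C}.
The closure contains neither all of Schema1 = {A, B, C, D} nor all of Schema2 = {A, B, C, E}, so the common attributes are not a superkey of either fragment. The join is lossy.

No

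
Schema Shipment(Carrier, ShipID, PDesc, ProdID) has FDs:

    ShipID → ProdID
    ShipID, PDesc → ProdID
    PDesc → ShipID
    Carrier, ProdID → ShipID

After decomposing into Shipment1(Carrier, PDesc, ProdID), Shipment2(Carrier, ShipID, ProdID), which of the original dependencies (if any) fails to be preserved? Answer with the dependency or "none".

PDesc → ShipID

Check PDesc → ShipID: no single fragment contains all of {ShipID, PDesc}, and the restricted closure of {PDesc} across the fragments never reaches {ShipID}.
ShipID → ProdID is preserved.
ShipID, PDesc → ProdID is preserved.
Carrier, ProdID → ShipID is preserved.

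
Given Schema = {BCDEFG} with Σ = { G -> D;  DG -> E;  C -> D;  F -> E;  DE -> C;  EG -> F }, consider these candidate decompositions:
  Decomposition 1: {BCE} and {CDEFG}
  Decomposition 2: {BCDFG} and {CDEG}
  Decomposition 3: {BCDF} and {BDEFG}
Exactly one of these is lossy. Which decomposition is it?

Decomposition 1

Decomposition 1: common = {CE}, closure = {CDE} → lossy.
Decomposition 2: common = {CDG}, closure = {CDEFG} → lossless.
Decomposition 3: common = {BDF}, closure = {BCDEF} → lossless.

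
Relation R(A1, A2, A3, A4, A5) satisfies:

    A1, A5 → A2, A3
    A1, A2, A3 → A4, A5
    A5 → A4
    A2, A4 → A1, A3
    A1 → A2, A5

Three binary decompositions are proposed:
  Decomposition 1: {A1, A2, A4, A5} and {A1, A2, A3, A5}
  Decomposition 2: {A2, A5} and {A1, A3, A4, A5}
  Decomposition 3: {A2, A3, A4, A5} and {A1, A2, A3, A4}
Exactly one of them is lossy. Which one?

Decomposition 1: common = {A1, A2, A5}, closure = {A1, A2, A3, A4, A5} → lossless.
Decomposition 2: common = {A5}, closure = {A4, A5} → lossy.
Decomposition 3: common = {A2, A3, A4}, closure = {A1, A2, A3, A4, A5} → lossless.

Decomposition 2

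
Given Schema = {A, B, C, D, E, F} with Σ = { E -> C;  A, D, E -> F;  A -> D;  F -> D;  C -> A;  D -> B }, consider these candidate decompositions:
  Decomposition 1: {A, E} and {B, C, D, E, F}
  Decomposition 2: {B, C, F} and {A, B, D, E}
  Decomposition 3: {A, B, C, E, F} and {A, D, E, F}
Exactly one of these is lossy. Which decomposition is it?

Decomposition 1: common = {E}, closure = {A, B, C, D, E, F} → lossless.
Decomposition 2: common = {B}, closure = {B} → lossy.
Decomposition 3: common = {A, E, F}, closure = {A, B, C, D, E, F} → lossless.

Decomposition 2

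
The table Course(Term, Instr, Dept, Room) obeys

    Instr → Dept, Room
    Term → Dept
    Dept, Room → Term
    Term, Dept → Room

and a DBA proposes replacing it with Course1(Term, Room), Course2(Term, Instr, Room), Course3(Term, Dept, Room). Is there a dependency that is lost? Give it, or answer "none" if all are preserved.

none

Instr → Dept, Room: restricted closure across fragments reaches Dept, Room.
Term → Dept lies within Course3.
Dept, Room → Term lies within Course3.
Term, Dept → Room lies within Course3.
Every dependency is enforceable on the fragments, so the decomposition is dependency-preserving.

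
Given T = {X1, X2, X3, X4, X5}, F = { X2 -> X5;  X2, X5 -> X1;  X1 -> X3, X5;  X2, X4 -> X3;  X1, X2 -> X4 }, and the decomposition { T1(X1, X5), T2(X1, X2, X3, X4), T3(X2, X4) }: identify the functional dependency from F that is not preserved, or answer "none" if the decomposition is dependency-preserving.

none

X2 → X5: restricted closure across fragments reaches X5.
X2, X5 → X1: restricted closure across fragments reaches X1.
X1 → X3, X5: restricted closure across fragments reaches X3, X5.
X2, X4 → X3 lies within T2.
X1, X2 → X4 lies within T2.
Every dependency is enforceable on the fragments, so the decomposition is dependency-preserving.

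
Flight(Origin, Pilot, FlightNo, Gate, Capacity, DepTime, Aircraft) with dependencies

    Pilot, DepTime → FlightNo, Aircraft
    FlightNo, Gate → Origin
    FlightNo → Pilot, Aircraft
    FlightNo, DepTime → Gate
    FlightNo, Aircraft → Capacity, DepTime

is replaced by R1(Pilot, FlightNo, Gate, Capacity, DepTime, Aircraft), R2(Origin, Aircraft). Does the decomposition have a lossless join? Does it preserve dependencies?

lossy and not dependency-preserving

Lossless test: (Aircraft)⁺ = {Aircraft}, which is a superkey of neither fragment — lossy.
Dependency preservation: the restricted closure of {FlightNo, Gate} across the fragments never reaches {Origin}, so FlightNo, Gate → Origin cannot be enforced without a join — not preserved.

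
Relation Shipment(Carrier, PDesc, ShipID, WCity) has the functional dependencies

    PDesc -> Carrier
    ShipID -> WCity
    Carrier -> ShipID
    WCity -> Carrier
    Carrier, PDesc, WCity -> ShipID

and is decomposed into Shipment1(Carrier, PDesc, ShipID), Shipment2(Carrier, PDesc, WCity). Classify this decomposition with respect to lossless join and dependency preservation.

Lossless test: (Carrier, PDesc)⁺ = {Carrier, PDesc, ShipID, WCity}, which contains all of one fragment — lossless.
Dependency preservation: ShipID → WCity; Carrier, PDesc, WCity → ShipID are not contained in any single fragment, but the restricted closure of each left-hand side across the fragments still reaches the right-hand side; the remaining FDs each lie inside some fragment. All dependencies are preserved.

lossless and dependency-preserving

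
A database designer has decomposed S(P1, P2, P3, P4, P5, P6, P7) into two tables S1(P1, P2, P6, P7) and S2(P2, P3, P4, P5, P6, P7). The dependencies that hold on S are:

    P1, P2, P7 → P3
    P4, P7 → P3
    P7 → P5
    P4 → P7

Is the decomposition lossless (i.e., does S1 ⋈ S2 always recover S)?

No

Common attributes: S1 ∩ S2 = {P2, P6, P7}.
Closure of {P2, P6, P7}: P7 → P5 applies, adding P5. So (P2, P6, P7)⁺ = {P2, P5, P6, P7}.
The closure contains neither all of S1 = {P1, P2, P6, P7} nor all of S2 = {P2, P3, P4, P5, P6, P7}, so the common attributes are not a superkey of either fragment. The join is lossy.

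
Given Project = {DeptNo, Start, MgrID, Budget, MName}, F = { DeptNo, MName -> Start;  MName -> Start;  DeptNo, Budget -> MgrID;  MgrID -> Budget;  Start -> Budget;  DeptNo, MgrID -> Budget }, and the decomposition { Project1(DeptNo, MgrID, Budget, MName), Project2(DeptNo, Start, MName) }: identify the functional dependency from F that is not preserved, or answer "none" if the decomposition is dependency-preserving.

Start -> Budget

Check Start → Budget: no single fragment contains all of {Start, Budget}, and the restricted closure of {Start} across the fragments never reaches {Budget}.
DeptNo, MName → Start is preserved.
MName → Start is preserved.
DeptNo, Budget → MgrID is preserved.
MgrID → Budget is preserved.
DeptNo, MgrID → Budget is preserved.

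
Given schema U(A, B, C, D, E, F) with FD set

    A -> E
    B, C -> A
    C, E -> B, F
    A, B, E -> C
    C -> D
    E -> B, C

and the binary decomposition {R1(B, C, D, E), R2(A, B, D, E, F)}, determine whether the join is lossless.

Common attributes: R1 ∩ R2 = {B, D, E}.
Closure of {B, D, E}: E → B, C applies, adding C; B, C → A applies, adding A; C, E → B, F applies, adding F. So (B, D, E)⁺ = {A, B, C, D, E, F}.
This closure contains every attribute of R1, so R1 ∩ R2 → R1. The join is lossless.

Yes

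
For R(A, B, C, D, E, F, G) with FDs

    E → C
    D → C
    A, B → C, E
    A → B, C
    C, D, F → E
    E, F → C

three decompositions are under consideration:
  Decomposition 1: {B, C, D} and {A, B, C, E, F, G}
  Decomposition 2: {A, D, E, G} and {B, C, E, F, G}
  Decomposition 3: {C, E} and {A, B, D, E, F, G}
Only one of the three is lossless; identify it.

Decomposition 3

Decomposition 1: common = {B, C}, closure = {B, C} → lossy.
Decomposition 2: common = {E, G}, closure = {C, E, G} → lossy.
Decomposition 3: common = {E}, closure = {C, E} → lossless.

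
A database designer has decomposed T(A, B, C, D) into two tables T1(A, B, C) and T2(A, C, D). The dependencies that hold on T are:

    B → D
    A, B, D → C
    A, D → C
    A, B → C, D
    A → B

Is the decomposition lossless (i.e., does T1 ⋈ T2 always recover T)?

Common attributes: T1 ∩ T2 = {A, C}.
Closure of {A, C}: A → B applies, adding B; B → D applies, adding D. So (A, C)⁺ = {A, B, C, D}.
This closure contains every attribute of T1, so T1 ∩ T2 → T1. The join is lossless.

Yes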